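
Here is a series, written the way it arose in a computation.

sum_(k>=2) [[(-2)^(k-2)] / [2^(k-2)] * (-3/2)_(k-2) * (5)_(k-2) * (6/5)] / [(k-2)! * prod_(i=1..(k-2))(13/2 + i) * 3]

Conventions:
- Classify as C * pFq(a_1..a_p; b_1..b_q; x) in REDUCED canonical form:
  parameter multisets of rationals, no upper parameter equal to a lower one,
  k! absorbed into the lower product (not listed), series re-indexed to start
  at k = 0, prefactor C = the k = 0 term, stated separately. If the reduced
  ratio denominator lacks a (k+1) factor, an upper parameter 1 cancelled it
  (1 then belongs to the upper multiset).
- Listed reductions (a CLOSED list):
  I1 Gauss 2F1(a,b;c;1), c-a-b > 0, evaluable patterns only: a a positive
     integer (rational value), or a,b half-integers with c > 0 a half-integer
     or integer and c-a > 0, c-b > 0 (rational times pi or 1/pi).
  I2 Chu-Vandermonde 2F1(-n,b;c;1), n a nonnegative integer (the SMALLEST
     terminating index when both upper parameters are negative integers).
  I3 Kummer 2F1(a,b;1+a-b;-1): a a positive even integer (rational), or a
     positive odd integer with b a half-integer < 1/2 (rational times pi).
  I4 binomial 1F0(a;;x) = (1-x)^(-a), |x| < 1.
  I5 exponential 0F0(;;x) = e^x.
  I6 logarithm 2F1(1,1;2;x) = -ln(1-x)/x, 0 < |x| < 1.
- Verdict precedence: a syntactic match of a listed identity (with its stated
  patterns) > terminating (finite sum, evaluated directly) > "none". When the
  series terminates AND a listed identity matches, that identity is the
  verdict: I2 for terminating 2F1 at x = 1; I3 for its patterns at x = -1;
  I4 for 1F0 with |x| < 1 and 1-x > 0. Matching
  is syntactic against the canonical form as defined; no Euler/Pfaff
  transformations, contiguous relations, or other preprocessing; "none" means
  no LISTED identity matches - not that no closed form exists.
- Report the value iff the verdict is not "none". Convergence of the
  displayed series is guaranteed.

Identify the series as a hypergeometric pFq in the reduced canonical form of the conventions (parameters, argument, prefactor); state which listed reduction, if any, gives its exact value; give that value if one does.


With C = 2/5: the canonical form is 2F1(-3/2, 5; 15/2; -1). Verdict: the Kummer evaluation I3 matches (x = -1; c = 15/2 equals 1+a-b for upper {-3/2, 5}: listed pattern). Value: (9009/32768) * pi.

First insight: from the first term 2/5: the two k-th powers (prefactor 2/5) combine into one argument.
Ratio: r(k) = (-1) * (k-3/2) (k+5) / [(k+15/2) (k+1)] - rational; roots negated = parameters, x = (-1), C = 2/5.


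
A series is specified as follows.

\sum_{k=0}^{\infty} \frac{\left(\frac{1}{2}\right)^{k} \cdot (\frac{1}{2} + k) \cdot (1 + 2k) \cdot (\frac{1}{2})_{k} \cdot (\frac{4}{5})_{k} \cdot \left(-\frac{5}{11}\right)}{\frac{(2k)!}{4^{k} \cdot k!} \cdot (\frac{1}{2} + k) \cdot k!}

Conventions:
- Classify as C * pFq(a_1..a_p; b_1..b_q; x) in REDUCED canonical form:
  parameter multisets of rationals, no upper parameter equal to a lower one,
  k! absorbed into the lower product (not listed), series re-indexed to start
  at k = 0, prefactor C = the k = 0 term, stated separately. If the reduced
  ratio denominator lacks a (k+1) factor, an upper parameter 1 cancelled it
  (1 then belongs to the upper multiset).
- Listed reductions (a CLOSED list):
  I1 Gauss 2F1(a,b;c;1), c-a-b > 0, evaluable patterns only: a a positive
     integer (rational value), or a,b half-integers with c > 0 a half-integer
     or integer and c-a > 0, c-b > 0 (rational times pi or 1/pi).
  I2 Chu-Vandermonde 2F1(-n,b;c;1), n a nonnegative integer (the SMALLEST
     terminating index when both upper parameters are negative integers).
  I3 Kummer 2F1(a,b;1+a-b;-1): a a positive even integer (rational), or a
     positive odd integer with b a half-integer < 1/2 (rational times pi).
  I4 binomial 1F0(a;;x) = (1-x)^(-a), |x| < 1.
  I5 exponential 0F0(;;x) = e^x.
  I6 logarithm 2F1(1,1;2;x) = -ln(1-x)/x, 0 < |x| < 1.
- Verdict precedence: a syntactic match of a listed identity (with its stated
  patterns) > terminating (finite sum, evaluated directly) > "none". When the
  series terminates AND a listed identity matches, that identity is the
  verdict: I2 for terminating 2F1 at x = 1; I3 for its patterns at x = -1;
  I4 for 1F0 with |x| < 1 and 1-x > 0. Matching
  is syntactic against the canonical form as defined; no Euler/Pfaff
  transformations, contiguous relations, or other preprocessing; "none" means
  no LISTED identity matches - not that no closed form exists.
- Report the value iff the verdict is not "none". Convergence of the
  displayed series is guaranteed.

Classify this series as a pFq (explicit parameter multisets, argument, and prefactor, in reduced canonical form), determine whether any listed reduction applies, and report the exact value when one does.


The series (x = \frac{1}{2}) is 2F1: upper {\frac{4}{5}, \frac{3}{2}}, lower {\frac{1}{2}}, prefactor -\frac{5}{11}. Verdict: none (x = \frac{1}{2}): each listed identity misses the multisets {\frac{4}{5}, \frac{3}{2}} ; {\frac{1}{2}}.

Key observation: from the first term -\frac{5}{11}: the (2k+1) factor (C = -5/11, x = 1/2) shifts (1/2)_k to (3/2)_k.
Ratio: r(k) = \frac{1}{2} * (k+\frac{4}{5}) (k+\frac{3}{2}) / [(k+\frac{1}{2}) (k+1)] - rational; roots negated = parameters, x = \frac{1}{2}, C = -\frac{5}{11}.


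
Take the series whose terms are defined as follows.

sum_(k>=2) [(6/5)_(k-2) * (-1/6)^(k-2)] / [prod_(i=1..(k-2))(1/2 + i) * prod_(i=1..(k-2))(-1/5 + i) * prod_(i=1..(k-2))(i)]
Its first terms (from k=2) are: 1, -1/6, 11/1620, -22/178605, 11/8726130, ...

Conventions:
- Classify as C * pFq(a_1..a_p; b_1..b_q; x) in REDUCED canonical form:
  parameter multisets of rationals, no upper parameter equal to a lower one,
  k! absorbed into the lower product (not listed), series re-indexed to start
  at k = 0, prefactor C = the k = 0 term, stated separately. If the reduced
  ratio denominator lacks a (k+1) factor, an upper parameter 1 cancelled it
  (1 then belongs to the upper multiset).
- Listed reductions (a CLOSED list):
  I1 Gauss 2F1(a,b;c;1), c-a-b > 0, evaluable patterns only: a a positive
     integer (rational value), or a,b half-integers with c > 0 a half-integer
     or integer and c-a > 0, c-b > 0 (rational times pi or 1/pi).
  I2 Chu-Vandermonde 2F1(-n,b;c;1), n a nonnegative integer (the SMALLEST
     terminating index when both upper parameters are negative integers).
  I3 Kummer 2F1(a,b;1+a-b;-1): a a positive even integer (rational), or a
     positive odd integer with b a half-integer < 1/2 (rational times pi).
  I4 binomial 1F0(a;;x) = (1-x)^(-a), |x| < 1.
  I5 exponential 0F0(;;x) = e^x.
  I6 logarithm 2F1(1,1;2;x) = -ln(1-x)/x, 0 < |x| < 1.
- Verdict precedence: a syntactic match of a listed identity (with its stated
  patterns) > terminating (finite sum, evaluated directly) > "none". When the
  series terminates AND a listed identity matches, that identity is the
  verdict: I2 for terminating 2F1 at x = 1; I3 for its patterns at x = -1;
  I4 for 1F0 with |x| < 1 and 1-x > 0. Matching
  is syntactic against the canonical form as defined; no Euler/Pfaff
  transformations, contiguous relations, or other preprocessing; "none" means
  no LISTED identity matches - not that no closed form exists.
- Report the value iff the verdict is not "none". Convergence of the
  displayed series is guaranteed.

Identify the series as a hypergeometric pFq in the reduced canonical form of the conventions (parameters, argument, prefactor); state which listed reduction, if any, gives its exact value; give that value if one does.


With C = 1: the canonical form is 1F2(6/5; 4/5, 3/2; -1/6). Verdict: no listed reduction: x = -1/6 and upper {6/5} fail every I1-I6 pattern.

Structural cue: from the first term 1: the lower running product (prefactor 1) is a rising factorial.
Ratio: r(k) = (-1/6) * (k+6/5) / [(k+4/5) (k+3/2) (k+1)] - rational in k. x = (-1/6); t_0 = 1; negate the roots.


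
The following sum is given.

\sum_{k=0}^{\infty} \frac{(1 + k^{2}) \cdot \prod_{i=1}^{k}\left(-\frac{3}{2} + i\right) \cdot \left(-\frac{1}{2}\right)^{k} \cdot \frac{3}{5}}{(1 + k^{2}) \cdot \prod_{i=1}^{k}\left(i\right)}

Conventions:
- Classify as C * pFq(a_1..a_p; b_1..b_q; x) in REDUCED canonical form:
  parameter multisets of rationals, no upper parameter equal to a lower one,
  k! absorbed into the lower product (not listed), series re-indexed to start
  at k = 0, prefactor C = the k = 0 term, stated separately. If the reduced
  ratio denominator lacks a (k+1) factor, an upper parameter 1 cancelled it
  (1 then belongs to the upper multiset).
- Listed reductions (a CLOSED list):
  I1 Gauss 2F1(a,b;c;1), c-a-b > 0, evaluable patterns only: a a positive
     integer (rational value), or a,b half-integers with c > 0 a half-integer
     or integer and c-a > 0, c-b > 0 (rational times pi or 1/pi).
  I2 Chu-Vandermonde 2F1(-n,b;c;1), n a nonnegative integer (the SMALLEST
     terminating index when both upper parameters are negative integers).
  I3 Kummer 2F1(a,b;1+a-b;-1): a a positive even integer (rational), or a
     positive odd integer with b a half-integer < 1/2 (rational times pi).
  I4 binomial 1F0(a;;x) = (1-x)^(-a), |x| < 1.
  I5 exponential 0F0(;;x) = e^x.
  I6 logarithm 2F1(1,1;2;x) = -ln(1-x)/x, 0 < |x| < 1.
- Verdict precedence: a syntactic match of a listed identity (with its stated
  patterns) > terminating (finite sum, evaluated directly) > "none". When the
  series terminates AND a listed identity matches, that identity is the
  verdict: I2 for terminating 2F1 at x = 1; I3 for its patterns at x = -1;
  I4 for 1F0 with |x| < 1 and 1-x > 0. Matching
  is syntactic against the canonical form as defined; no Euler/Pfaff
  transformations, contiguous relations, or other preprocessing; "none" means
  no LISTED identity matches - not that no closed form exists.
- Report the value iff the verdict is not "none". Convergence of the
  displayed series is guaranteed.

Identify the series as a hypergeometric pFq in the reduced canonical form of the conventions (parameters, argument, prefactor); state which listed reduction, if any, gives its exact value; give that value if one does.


Classification (C = \frac{3}{5}): 1F0 with upper {-\frac{1}{2}}, lower {-}, argument x = -\frac{1}{2}. Verdict: the binomial series (I4) fires (the 1F0 binomial series: exponent 1/2, x = -\frac{1}{2}). Sum: \frac{3}{5} \cdot \left(\frac{3}{2}\right)^{\frac{1}{2}}.

The tell: from the first term \frac{3}{5}: striking the common factor k^2 + 1 reduces the term (prefactor 3/5).
Ratio: r(k) = -\frac{1}{2} * (k-\frac{1}{2}) / [(k+1)] - rational; roots negated = parameters, x = -\frac{1}{2}, C = \frac{3}{5}.


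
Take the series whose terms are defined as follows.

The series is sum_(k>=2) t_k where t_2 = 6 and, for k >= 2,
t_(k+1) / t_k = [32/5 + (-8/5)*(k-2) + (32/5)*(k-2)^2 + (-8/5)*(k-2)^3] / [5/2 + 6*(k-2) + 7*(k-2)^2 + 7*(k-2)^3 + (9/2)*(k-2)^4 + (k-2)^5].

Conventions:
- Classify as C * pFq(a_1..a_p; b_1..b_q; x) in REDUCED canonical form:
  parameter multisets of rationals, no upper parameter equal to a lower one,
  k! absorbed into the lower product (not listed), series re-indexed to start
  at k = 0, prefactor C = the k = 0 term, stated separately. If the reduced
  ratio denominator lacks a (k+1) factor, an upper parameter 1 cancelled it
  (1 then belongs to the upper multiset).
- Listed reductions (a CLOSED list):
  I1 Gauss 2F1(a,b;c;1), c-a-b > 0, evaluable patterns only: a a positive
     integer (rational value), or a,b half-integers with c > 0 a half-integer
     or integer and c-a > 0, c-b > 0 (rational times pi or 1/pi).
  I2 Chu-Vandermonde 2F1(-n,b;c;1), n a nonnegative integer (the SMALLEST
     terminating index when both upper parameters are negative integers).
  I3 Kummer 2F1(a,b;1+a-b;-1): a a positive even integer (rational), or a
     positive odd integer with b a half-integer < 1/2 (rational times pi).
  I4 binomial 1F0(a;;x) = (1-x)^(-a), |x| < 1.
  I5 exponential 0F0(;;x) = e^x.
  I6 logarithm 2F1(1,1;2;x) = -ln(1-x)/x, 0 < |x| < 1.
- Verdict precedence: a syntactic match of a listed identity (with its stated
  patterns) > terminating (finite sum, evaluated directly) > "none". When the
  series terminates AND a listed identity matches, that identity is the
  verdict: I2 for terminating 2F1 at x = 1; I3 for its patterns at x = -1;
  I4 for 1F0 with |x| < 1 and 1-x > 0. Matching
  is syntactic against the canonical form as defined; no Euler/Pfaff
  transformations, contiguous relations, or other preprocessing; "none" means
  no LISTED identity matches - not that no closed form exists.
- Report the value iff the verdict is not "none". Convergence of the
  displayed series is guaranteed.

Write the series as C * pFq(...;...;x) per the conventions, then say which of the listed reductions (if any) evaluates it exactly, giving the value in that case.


With C = 6: the canonical form is 1F2(-4; 1, 5/2; -8/5). Verdict: terminating - the sum ends at index 4 because -4 is a negative integer; exact evaluation follows. Sum: 58580054/2165625.

Key observation: from the first term 6: cancel k^2 + 1 from the displayed ratio first; then prefactor 6.
Step ratio: r(k) = (-8/5) * (k-4) / [(k+1) (k+5/2) (k+1)] - rational in k, leading ratio (-8/5); with t_0 = 6, classification follows.


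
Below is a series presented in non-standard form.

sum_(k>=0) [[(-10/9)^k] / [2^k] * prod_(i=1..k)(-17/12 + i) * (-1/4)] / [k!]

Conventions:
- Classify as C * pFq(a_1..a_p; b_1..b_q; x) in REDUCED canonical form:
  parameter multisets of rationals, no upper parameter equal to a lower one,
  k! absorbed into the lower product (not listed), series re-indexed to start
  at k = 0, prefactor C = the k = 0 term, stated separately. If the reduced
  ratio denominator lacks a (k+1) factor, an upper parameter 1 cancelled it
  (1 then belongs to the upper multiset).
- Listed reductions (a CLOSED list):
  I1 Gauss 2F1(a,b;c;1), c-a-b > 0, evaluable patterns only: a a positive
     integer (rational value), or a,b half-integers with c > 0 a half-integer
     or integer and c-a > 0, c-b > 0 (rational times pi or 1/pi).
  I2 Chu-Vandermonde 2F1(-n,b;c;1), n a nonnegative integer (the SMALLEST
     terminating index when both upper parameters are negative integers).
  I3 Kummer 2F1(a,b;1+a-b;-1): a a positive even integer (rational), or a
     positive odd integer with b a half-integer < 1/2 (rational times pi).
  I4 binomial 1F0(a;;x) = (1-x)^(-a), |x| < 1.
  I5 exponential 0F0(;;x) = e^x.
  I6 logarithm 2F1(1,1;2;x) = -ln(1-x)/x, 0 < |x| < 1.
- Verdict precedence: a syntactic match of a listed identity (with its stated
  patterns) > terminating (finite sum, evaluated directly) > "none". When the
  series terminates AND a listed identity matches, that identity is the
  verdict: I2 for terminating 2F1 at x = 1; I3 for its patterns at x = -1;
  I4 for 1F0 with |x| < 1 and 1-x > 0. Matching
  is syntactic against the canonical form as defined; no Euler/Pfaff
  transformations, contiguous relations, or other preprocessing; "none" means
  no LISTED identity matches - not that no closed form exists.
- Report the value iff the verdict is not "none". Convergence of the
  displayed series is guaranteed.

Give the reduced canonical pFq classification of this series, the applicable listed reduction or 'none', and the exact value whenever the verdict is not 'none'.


Prefactor -1/4, argument -5/9: 1F0 with upper {-5/12} over lower {-}. Verdict: this is the binomial series (I4) (the 1F0 binomial series: exponent 5/12, x = -5/9). Exact value: (-1/4) * (14/9)^(5/12).

Structural cue: from the first term -1/4: the running product (C = -1/4) telescopes to a rising factorial.
Adjacent-term ratio: r(k) = (-5/9) * (k-5/12) / [(k+1)] - poly over poly, x = (-5/9) from leading terms; C = -1/4 at k = 0.


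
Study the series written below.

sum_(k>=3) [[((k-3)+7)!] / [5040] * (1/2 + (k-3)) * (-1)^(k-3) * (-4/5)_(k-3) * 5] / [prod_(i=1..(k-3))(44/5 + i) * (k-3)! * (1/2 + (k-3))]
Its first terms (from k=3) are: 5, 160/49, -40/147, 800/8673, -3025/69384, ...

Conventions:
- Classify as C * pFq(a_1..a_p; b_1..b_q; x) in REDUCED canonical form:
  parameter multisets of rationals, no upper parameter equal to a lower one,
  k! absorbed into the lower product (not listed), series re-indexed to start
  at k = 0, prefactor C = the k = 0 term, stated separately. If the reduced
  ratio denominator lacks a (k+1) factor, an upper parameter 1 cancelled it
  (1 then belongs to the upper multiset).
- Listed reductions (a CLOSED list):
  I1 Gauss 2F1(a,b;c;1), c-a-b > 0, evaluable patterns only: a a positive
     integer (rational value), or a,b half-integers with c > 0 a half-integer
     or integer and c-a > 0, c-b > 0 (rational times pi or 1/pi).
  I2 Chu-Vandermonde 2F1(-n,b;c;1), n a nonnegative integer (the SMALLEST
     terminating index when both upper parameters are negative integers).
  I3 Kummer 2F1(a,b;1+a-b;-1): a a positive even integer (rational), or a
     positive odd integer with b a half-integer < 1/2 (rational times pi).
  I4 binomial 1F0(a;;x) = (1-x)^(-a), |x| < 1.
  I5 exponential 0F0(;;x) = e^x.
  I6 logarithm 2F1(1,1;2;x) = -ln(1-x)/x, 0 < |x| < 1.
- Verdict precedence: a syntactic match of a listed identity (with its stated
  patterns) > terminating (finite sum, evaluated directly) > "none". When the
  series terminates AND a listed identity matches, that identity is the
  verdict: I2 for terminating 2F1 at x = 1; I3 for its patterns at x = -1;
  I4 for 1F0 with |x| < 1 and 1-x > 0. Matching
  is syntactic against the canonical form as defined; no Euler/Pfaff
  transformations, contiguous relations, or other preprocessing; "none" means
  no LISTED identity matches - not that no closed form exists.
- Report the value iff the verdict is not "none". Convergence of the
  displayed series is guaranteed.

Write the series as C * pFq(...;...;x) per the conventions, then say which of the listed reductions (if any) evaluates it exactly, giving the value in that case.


Reduced: x = -1, 2F1, upper = {-4/5, 8}, lower = {49/5}, C = 5. Verdict at x = -1: Kummer's theorem (I3) matches (x = -1; c = 49/5 equals 1+a-b for upper {-4/5, 8}: listed pattern). Exact value: 70499/8750.

Structural cue: from the first term 5: the factorial ratio (C = 5) (k+a-1)!/(a-1)! is a rising factorial (a)_k.
Adjacent-term ratio: r(k) = (-1) * (k-4/5) (k+8) / [(k+49/5) (k+1)] - poly over poly, x = (-1) from leading terms; C = 5 at k = 0.


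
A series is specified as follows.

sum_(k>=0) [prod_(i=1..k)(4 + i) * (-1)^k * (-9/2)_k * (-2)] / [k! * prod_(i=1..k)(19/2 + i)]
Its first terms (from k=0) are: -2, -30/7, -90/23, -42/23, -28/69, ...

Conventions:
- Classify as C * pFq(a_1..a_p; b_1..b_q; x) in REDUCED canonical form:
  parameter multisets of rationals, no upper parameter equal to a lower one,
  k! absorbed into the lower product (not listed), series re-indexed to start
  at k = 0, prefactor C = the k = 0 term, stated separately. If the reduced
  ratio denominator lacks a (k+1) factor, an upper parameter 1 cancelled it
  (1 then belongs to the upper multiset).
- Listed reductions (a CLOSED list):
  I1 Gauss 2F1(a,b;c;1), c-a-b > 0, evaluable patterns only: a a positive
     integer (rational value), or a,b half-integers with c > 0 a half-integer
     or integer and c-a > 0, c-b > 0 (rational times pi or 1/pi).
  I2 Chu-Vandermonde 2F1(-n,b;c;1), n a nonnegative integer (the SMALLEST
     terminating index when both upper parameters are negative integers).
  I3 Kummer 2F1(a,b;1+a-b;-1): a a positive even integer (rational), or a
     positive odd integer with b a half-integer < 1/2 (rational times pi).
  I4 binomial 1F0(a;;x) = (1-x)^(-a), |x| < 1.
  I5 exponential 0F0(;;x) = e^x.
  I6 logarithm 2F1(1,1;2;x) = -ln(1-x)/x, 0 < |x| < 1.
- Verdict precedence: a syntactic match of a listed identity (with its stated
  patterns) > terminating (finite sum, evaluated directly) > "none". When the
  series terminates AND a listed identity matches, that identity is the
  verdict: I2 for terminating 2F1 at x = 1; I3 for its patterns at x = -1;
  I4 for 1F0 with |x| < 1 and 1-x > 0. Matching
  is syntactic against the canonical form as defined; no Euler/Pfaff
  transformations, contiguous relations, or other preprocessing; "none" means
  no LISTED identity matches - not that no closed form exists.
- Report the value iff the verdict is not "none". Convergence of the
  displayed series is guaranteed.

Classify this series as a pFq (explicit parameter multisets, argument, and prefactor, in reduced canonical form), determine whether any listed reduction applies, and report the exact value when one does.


The series (x = -1) is 2F1: upper {-9/2, 5}, lower {21/2}, prefactor -2. Verdict: the Kummer evaluation I3 matches (x = -1; c = 21/2 equals 1+a-b for upper {-9/2, 5}: listed pattern). Hence: (-2078505/524288) * pi.

Key step: from the first term -2: the running product (C = -2) telescopes to a rising factorial.
Term ratio: r(k) = (-1) * (k-9/2) (k+5) / [(k+21/2) (k+1)] - poly over poly, x = (-1) from leading terms; C = -2 at k = 0.


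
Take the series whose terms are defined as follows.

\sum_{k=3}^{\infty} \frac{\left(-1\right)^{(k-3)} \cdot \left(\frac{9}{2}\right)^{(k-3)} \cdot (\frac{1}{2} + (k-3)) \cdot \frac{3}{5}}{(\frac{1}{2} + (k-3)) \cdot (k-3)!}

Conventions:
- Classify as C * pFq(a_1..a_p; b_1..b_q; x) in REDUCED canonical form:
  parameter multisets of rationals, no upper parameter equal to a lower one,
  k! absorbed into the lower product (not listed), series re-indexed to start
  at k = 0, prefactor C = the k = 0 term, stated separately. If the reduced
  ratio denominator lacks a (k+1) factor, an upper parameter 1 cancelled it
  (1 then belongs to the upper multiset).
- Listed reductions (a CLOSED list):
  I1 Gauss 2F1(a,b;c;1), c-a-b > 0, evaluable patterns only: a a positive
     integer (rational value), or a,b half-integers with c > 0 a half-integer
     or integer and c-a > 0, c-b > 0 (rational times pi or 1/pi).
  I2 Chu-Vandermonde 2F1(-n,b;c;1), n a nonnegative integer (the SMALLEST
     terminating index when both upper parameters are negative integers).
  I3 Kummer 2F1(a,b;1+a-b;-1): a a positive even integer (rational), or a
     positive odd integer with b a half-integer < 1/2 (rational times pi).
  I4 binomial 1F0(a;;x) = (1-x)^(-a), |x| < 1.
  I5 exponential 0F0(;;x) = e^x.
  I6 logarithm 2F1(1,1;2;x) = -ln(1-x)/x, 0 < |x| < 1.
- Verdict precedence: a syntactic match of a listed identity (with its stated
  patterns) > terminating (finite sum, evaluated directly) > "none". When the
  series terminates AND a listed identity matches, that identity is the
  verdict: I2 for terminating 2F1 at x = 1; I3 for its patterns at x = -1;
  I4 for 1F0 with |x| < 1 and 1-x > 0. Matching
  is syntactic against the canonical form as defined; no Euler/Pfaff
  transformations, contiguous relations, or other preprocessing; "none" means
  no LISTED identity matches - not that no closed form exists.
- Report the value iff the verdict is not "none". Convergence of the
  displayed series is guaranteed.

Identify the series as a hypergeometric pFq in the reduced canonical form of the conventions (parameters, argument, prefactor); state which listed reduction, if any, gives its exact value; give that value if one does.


This is \frac{3}{5} * 0F0(-; -; -\frac{9}{2}) in reduced canonical form. Verdict: the I5 exponential reduction applies (the 0F0 exponential series at x = -\frac{9}{2}). Its exact value is \frac{3}{5} \cdot e^{-\frac{9}{2}}.

First insight: with t_0 = \frac{3}{5}, the (-1)^k factor (C = 3/5) folds into the argument's sign.
Ratio: r(k) = -\frac{9}{2} * 1 / [(k+1)] - rational in k, leading ratio -\frac{9}{2}; with t_0 = \frac{3}{5}, classification follows.


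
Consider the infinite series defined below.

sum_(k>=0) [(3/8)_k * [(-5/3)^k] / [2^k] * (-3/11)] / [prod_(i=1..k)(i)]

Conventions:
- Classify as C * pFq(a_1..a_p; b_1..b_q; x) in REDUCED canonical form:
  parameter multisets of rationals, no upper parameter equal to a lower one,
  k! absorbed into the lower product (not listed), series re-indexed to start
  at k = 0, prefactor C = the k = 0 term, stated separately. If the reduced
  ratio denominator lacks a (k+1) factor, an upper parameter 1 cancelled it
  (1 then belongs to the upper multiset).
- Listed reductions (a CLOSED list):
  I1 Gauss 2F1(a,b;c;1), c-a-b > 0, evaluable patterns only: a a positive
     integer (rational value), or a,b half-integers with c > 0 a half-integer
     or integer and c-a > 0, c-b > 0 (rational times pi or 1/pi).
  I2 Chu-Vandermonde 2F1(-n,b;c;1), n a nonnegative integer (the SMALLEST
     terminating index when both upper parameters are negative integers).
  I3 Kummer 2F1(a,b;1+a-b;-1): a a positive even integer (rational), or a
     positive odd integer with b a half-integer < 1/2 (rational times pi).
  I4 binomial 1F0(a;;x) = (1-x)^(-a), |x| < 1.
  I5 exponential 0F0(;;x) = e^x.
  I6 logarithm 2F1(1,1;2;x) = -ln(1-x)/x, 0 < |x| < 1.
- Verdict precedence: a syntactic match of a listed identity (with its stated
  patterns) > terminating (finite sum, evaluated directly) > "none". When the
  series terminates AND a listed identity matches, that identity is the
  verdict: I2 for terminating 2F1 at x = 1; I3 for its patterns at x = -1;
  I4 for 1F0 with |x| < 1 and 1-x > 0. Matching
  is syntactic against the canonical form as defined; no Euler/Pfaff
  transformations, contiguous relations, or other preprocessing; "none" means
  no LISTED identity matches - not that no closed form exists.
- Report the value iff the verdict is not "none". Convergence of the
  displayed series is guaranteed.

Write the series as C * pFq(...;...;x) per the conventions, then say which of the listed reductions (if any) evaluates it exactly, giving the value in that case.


Canonical form: C = -3/11 times 1F0 with upper {3/8}, lower {-}, x = -5/6. Verdict: the I4 binomial reduction matches (the 1F0 binomial series: exponent -3/8, x = -5/6). Sum: (-3/11) * (11/6)^(-3/8).

Structural cue: t_0 = -3/11 here, and the two k-th powers (prefactor -3/11) combine into one argument.
Term ratio: r(k) = (-5/6) * (k+3/8) / [(k+1)] ; factor over Q: parameters, x = (-5/6), and C = -3/11.


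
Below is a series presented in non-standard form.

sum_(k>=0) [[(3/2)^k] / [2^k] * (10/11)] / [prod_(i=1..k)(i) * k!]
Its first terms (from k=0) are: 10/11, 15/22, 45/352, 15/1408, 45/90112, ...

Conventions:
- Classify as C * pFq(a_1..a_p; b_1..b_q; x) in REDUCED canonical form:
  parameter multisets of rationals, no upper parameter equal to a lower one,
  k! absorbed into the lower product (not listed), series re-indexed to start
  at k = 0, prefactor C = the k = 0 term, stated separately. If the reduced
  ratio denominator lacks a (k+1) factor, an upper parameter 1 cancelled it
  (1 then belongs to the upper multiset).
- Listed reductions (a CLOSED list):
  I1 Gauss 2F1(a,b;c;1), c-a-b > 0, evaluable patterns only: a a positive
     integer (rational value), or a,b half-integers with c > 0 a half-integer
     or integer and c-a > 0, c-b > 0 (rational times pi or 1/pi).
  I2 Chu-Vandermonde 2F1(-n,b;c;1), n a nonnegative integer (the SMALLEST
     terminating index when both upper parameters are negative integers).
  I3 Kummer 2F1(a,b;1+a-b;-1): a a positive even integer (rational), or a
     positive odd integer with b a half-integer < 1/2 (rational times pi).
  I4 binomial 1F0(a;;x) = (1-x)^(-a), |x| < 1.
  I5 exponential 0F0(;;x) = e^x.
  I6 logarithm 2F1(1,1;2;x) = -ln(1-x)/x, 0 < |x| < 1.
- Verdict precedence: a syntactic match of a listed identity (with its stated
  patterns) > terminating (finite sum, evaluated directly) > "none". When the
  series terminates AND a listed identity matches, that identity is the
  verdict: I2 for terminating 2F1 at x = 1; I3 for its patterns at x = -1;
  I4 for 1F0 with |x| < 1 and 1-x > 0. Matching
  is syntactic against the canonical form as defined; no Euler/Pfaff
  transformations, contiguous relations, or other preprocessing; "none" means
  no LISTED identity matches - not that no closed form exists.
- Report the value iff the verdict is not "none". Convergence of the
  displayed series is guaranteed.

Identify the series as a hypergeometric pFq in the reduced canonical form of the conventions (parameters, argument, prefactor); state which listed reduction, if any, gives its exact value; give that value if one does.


First insight: t_0 being 10/11, the denominator's factorial ratio (prefactor 10/11) is a lower Pochhammer.
Ratio: r(k) = (3/4) * 1 / [(k+1) (k+1)] - poly over poly, x = (3/4) from leading terms; C = 10/11 at k = 0.

Reduced: x = 3/4, 0F1, upper = {-}, lower = {1}, C = 10/11. Verdict: none. A 0F1 with upper {-} fits none of I1-I6 at x = 3/4; the sum runs forever.


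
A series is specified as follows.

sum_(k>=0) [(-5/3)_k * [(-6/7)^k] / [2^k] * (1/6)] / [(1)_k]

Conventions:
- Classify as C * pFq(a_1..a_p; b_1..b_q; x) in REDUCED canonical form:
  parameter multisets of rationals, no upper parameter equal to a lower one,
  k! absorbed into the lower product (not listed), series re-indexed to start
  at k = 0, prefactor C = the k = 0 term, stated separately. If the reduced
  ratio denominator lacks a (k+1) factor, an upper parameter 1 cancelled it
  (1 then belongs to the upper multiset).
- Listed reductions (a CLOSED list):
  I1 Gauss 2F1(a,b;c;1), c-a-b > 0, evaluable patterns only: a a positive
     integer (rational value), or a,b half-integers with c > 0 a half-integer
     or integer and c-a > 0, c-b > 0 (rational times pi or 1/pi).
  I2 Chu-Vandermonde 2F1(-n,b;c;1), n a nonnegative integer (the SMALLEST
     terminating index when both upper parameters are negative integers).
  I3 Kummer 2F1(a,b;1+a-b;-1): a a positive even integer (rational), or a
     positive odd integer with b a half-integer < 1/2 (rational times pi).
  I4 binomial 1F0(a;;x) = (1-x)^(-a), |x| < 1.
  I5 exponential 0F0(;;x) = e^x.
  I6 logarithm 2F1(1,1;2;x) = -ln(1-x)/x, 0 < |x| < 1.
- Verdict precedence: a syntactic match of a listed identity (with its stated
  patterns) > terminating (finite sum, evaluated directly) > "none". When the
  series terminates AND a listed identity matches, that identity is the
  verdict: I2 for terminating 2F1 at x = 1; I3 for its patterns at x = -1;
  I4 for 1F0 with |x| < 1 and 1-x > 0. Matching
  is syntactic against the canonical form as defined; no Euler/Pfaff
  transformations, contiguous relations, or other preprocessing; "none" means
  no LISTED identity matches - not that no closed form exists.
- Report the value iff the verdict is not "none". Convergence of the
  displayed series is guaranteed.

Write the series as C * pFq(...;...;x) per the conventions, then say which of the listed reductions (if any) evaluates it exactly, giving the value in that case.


Key observation: x = (-3/7) and (1)_k (prefactor 1/6) is k! itself.
Adjacent-term ratio: r(k) = (-3/7) * (k-5/3) / [(k+1)] - rational in k, leading ratio (-3/7); with t_0 = 1/6, classification follows.

The series (x = -3/7) is 1F0: upper {-5/3}, lower {-}, prefactor 1/6. Verdict: the I4 binomial reduction applies (the 1F0 binomial series: exponent 5/3, x = -3/7). Sum: (1/6) * (10/7)^(5/3).


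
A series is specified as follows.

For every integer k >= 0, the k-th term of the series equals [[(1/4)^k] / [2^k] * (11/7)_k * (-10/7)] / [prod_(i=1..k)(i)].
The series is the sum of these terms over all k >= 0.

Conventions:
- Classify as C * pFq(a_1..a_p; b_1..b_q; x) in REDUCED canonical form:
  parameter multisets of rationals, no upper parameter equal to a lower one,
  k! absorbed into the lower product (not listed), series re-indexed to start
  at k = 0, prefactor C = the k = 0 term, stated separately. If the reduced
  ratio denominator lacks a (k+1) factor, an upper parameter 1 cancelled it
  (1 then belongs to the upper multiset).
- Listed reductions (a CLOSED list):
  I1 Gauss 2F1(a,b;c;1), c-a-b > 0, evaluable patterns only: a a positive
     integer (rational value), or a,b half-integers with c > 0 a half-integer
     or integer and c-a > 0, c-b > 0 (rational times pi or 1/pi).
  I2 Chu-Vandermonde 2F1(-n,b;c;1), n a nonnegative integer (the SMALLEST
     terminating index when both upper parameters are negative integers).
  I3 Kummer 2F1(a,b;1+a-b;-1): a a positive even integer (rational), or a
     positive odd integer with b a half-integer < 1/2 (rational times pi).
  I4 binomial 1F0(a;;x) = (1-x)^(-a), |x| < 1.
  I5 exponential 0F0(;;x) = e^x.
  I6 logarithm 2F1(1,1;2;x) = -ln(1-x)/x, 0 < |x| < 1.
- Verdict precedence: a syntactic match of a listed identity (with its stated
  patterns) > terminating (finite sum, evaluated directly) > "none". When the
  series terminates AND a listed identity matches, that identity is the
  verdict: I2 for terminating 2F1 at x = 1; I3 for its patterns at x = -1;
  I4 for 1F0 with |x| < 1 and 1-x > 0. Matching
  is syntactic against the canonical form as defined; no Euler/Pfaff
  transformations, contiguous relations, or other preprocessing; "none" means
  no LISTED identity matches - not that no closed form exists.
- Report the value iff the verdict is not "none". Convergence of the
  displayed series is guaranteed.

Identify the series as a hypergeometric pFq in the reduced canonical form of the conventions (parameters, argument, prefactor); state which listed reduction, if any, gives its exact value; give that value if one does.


At argument 1/8: a 1F0 with upper {11/7}, lower {-}, scaled by C = -10/7. Verdict: binomial (I4) fires (the 1F0 binomial series: exponent -11/7, x = 1/8). Hence: (-10/7) * (7/8)^(-11/7).

Structural cue: x = (1/8) and the two k-th powers (C = -10/7, x = 1/8) combine into one argument.
Consecutive-term ratio: r(k) = (1/8) * (k+11/7) / [(k+1)] ; factor over Q: parameters, x = (1/8), and C = -10/7.


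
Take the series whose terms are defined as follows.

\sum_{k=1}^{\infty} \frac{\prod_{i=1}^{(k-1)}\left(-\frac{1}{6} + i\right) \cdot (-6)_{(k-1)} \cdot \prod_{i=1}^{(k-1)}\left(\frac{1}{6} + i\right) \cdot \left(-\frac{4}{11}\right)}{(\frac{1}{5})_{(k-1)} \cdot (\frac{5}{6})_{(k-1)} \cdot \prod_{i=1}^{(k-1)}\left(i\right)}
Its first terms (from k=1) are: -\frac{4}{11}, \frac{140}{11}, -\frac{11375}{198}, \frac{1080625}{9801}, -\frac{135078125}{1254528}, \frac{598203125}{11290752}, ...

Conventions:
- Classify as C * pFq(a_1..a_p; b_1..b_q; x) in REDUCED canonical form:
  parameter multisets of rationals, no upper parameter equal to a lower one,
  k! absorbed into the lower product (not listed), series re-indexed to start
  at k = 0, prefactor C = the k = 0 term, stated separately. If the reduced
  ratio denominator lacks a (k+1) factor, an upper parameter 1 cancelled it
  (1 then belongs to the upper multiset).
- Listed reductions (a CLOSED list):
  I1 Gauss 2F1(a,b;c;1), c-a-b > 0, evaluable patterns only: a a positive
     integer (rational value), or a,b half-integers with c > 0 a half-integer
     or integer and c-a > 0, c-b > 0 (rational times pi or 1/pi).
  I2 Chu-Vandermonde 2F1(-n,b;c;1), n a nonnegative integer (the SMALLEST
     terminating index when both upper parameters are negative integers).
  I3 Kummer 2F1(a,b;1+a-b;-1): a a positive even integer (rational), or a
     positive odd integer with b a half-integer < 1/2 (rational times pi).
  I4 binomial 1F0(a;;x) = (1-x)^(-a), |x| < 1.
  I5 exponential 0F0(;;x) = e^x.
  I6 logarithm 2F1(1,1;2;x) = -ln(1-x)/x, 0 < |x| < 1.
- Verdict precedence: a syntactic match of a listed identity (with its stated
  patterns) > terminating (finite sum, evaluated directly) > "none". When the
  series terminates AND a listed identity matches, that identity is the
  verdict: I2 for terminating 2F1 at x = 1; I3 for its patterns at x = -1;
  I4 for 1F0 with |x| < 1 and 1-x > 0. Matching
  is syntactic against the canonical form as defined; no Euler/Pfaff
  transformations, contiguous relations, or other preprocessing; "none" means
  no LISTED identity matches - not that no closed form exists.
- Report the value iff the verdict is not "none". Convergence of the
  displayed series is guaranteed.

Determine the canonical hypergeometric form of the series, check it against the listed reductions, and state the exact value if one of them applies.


Prefactor -\frac{4}{11}, argument 1: 2F1 with upper {-6, \frac{7}{6}} over lower {\frac{1}{5}}. Verdict: this is Vandermonde's identity (I2) (terminating 2F1 at x = 1 with n = 6, b = 7/6, c = \frac{1}{5}). Exact value: \frac{54839}{6718464}.

Key observation: x = 1 and the parameter 5/6 appears in both the upper and lower lists and cancels.
Step ratio: r(k) = 1 * (k-6) (k+\frac{7}{6}) / [(k+\frac{1}{5}) (k+1)] ; factor over Q: parameters, x = 1, and C = -\frac{4}{11}.


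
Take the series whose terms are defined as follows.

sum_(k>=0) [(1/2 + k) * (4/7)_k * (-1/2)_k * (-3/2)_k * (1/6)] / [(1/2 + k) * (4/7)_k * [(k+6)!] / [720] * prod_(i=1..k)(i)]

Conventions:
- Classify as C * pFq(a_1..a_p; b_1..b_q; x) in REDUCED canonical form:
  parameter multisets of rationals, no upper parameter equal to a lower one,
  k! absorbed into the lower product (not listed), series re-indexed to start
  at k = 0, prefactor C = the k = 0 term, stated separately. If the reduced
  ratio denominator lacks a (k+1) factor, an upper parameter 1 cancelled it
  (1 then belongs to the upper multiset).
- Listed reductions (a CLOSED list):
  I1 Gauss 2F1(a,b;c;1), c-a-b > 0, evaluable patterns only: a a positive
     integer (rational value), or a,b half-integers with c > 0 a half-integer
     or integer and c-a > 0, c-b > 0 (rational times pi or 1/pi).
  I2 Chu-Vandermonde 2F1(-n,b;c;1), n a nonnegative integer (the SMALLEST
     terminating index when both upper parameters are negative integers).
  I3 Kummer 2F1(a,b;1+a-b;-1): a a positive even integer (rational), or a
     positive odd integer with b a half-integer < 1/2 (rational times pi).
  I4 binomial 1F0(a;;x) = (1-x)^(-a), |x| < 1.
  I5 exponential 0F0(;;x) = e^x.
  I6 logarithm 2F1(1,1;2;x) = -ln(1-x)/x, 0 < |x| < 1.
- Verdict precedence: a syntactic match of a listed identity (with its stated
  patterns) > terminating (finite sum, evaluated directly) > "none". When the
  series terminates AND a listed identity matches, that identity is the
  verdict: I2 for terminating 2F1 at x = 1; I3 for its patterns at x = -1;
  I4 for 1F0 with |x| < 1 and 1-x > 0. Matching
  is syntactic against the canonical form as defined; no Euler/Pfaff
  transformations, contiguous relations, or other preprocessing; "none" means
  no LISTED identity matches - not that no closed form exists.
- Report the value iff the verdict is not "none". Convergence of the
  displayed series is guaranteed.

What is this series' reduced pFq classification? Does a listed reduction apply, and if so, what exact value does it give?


x = 1 here; the reduced form reads 2F1, upper {-3/2, -1/2}, lower {7}, C = 1/6. Verdict: the half-integer Gauss pattern (I1) matches (x = 1; upper {-3/2, -1/2} half-integers, c = 7 in the evaluable pattern). Hence: (33554432/57972915) / pi.

First insight: t_0 being 1/6, striking the common factor k + 1/2 reduces the term (C = 1/6).
Term ratio: r(k) = 1 * (k-3/2) (k-1/2) / [(k+7) (k+1)] - rational; roots negated = parameters, x = 1, C = 1/6.


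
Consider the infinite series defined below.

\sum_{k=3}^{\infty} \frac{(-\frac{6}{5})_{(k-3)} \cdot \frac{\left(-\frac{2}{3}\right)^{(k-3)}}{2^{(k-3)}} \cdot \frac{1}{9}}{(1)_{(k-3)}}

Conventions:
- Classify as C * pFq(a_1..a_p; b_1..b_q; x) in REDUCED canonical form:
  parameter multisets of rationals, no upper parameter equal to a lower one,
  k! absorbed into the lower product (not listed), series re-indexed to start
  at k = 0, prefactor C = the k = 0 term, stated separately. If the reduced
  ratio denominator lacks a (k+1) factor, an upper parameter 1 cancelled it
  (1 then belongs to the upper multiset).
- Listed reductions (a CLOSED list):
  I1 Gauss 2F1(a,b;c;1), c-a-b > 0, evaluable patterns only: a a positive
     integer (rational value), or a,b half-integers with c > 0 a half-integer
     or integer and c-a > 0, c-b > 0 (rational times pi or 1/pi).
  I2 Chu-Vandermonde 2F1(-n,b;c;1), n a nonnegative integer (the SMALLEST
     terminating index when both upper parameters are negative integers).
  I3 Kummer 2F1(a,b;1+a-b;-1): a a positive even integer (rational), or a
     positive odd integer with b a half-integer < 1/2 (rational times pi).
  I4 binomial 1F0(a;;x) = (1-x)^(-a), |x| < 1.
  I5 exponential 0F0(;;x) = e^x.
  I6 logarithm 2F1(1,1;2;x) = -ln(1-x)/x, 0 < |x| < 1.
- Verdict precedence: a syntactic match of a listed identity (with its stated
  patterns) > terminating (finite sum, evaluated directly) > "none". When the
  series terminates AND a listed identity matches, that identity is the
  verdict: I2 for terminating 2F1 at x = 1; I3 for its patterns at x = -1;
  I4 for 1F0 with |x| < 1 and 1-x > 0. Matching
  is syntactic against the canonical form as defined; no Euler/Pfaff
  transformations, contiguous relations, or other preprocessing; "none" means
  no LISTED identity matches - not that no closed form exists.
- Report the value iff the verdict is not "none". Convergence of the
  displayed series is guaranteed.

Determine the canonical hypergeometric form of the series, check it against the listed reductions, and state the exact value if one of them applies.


Classification (C = \frac{1}{9}): 1F0 with upper {-\frac{6}{5}}, lower {-}, argument x = -\frac{1}{3}. Verdict: binomial (I4) applies (the 1F0 binomial series: exponent 6/5, x = -\frac{1}{3}). Exact value: \frac{1}{9} \cdot \left(\frac{4}{3}\right)^{\frac{6}{5}}.

Structural cue: t_0 = \frac{1}{9} here, and the two k-th powers (C = 1/9, x = -1/3) combine into one argument.
Adjacent-term ratio: r(k) = -\frac{1}{3} * (k-\frac{6}{5}) / [(k+1)] - rational in k, leading ratio -\frac{1}{3}; with t_0 = \frac{1}{9}, classification follows.
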